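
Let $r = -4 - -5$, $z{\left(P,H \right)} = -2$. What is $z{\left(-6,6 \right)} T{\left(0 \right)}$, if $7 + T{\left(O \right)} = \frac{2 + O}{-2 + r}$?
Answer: $18$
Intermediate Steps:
$r = 1$ ($r = -4 + 5 = 1$)
$T{\left(O \right)} = -9 - O$ ($T{\left(O \right)} = -7 + \frac{2 + O}{-2 + 1} = -7 + \frac{2 + O}{-1} = -7 + \left(2 + O\right) \left(-1\right) = -7 - \left(2 + O\right) = -9 - O$)
$z{\left(-6,6 \right)} T{\left(0 \right)} = - 2 \left(-9 - 0\right) = - 2 \left(-9 + 0\right) = \left(-2\right) \left(-9\right) = 18$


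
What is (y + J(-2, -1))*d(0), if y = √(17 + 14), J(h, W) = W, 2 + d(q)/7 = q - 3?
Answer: 35 - 35*√31 ≈ -159.87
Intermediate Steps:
d(q) = -35 + 7*q (d(q) = -14 + 7*(q - 3) = -14 + 7*(-3 + q) = -14 + (-21 + 7*q) = -35 + 7*q)
y = √31 ≈ 5.5678
(y + J(-2, -1))*d(0) = (√31 - 1)*(-35 + 7*0) = (-1 + √31)*(-35 + 0) = (-1 + √31)*(-35) = 35 - 35*√31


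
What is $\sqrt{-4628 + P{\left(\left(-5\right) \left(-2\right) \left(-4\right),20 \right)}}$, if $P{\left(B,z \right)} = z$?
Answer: $48 i \sqrt{2} \approx 67.882 i$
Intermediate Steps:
$\sqrt{-4628 + P{\left(\left(-5\right) \left(-2\right) \left(-4\right),20 \right)}} = \sqrt{-4628 + 20} = \sqrt{-4608} = 48 i \sqrt{2}$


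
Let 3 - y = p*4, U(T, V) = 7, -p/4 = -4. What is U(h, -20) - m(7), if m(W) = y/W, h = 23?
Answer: 110/7 ≈ 15.714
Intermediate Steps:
p = 16 (p = -4*(-4) = 16)
y = -61 (y = 3 - 16*4 = 3 - 1*64 = 3 - 64 = -61)
m(W) = -61/W
U(h, -20) - m(7) = 7 - (-61)/7 = 7 - 1*(-61/7) = 7 + 61/7 = 110/7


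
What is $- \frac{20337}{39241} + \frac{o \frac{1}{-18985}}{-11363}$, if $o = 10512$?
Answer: $- \frac{4386818447643}{8465325744755} \approx -0.51821$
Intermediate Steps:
$- \frac{20337}{39241} + \frac{o \frac{1}{-18985}}{-11363} = - \frac{20337}{39241} + \frac{10512 \frac{1}{-18985}}{-11363} = \left(-20337\right) \frac{1}{39241} + 10512 \left(- \frac{1}{18985}\right) \left(- \frac{1}{11363}\right) = - \frac{20337}{39241} - - \frac{10512}{215726555} = - \frac{20337}{39241} + \frac{10512}{215726555} = - \frac{4386818447643}{8465325744755}$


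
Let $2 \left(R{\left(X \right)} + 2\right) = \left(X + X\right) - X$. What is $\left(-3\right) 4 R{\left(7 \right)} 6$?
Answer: $-108$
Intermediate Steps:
$R{\left(X \right)} = -2 + \frac{X}{2}$ ($R{\left(X \right)} = -2 + \frac{\left(X + X\right) - X}{2} = -2 + \frac{2 X - X}{2} = -2 + \frac{X}{2}$)
$\left(-3\right) 4 R{\left(7 \right)} 6 = \left(-3\right) 4 \left(-2 + \frac{1}{2} \cdot 7\right) 6 = - 12 \left(-2 + \frac{7}{2}\right) 6 = \left(-12\right) \frac{3}{2} \cdot 6 = \left(-18\right) 6 = -108$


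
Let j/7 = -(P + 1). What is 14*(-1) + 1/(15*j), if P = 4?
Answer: -7351/525 ≈ -14.002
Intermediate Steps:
j = -35 (j = 7*(-(4 + 1)) = 7*(-1*5) = 7*(-5) = -35)
14*(-1) + 1/(15*j) = 14*(-1) + 1/(15*(-35)) = -14 + (1/15)*(-1/35) = -14 - 1/525 = -7351/525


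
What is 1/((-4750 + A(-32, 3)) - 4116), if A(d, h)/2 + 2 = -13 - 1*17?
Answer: -1/8930 ≈ -0.00011198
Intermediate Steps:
A(d, h) = -64 (A(d, h) = -4 + 2*(-13 - 1*17) = -4 + 2*(-13 - 17) = -4 + 2*(-30) = -4 - 60 = -64)
1/((-4750 + A(-32, 3)) - 4116) = 1/((-4750 - 64) - 4116) = 1/(-4814 - 4116) = 1/(-8930) = -1/8930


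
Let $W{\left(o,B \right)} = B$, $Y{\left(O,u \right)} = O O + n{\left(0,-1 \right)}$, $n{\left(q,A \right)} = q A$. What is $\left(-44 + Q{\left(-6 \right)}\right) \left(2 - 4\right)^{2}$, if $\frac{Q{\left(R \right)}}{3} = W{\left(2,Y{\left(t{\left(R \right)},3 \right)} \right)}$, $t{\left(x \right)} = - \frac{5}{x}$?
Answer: $- \frac{503}{3} \approx -167.67$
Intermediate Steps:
$n{\left(q,A \right)} = A q$
$Y{\left(O,u \right)} = O^{2}$ ($Y{\left(O,u \right)} = O O - 0 = O^{2} + 0 = O^{2}$)
$Q{\left(R \right)} = \frac{75}{R^{2}}$ ($Q{\left(R \right)} = 3 \left(- \frac{5}{R}\right)^{2} = 3 \frac{25}{R^{2}} = \frac{75}{R^{2}}$)
$\left(-44 + Q{\left(-6 \right)}\right) \left(2 - 4\right)^{2} = \left(-44 + \frac{75}{36}\right) \left(2 - 4\right)^{2} = \left(-44 + 75 \cdot \frac{1}{36}\right) \left(-2\right)^{2} = \left(-44 + \frac{25}{12}\right) 4 = \left(- \frac{503}{12}\right) 4 = - \frac{503}{3}$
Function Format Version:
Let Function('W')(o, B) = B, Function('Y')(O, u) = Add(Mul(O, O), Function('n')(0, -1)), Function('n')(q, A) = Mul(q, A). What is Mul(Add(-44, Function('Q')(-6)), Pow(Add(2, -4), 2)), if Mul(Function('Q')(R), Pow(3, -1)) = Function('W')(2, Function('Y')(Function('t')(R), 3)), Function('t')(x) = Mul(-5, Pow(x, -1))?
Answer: Rational(-503, 3) ≈ -167.67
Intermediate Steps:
Function('n')(q, A) = Mul(A, q)
Function('Y')(O, u) = Pow(O, 2) (Function('Y')(O, u) = Add(Mul(O, O), Mul(-1, 0)) = Add(Pow(O, 2), 0) = Pow(O, 2))
Function('Q')(R) = Mul(75, Pow(R, -2)) (Function('Q')(R) = Mul(3, Pow(Mul(-5, Pow(R, -1)), 2)) = Mul(3, Mul(25, Pow(R, -2))) = Mul(75, Pow(R, -2)))
Mul(Add(-44, Function('Q')(-6)), Pow(Add(2, -4), 2)) = Mul(Add(-44, Mul(75, Pow(-6, -2))), Pow(Add(2, -4), 2)) = Mul(Add(-44, Mul(75, Rational(1, 36))), Pow(-2, 2)) = Mul(Add(-44, Rational(25, 12)), 4) = Mul(Rational(-503, 12), 4) = Rational(-503, 3)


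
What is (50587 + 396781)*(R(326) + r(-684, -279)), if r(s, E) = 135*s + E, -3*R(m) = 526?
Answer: -124539645944/3 ≈ -4.1513e+10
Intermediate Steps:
R(m) = -526/3 (R(m) = -⅓*526 = -526/3)
r(s, E) = E + 135*s
(50587 + 396781)*(R(326) + r(-684, -279)) = (50587 + 396781)*(-526/3 + (-279 + 135*(-684))) = 447368*(-526/3 + (-279 - 92340)) = 447368*(-526/3 - 92619) = 447368*(-278383/3) = -124539645944/3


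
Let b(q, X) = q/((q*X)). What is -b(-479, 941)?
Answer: -1/941 ≈ -0.0010627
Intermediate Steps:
b(q, X) = 1/X (b(q, X) = q/((X*q)) = q*(1/(X*q)) = 1/X)
-b(-479, 941) = -1/941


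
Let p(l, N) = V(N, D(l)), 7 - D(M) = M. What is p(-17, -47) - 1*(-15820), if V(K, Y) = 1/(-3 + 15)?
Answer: 189841/12 ≈ 15820.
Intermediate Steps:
D(M) = 7 - M
V(K, Y) = 1/12
p(l, N) = 1/12
p(-17, -47) - 1*(-15820) = 1/12 - 1*(-15820) = 1/12 + 15820 = 189841/12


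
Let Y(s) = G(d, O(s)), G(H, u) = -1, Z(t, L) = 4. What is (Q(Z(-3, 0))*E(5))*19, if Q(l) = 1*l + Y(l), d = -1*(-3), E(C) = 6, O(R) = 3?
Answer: 342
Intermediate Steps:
d = 3
Y(s) = -1
Q(l) = -1 + l (Q(l) = 1*l - 1 = l - 1 = -1 + l)
(Q(Z(-3, 0))*E(5))*19 = ((-1 + 4)*6)*19 = (3*6)*19 = 18*19 = 342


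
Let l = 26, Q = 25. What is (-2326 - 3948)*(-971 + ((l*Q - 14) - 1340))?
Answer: 10508950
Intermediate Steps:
(-2326 - 3948)*(-971 + ((l*Q - 14) - 1340)) = (-2326 - 3948)*(-971 + ((26*25 - 14) - 1340)) = -6274*(-971 + ((650 - 14) - 1340)) = -6274*(-971 + (636 - 1340)) = -6274*(-971 - 704) = -6274*(-1675) = 10508950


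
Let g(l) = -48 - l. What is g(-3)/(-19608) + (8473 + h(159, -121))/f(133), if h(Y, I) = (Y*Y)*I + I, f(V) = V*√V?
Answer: 15/6536 - 435807*√133/2527 ≈ -1988.9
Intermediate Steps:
f(V) = V^(3/2)
h(Y, I) = I + I*Y² (h(Y, I) = Y²*I + I = I*Y² + I = I + I*Y²)
g(-3)/(-19608) + (8473 + h(159, -121))/f(133) = (-48 - 1*(-3))/(-19608) + (8473 - 121*(1 + 159²))/(133^(3/2)) = (-48 + 3)*(-1/19608) + (8473 - 121*(1 + 25281))/((133*√133)) = -45*(-1/19608) + (8473 - 121*25282)*(√133/17689) = 15/6536 + (8473 - 3059122)*(√133/17689) = 15/6536 - 435807*√133/2527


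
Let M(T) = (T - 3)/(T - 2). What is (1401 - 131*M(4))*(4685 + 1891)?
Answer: 8782248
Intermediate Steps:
M(T) = (-3 + T)/(-2 + T)
(1401 - 131*M(4))*(4685 + 1891) = (1401 - 131*(-3 + 4)/(-2 + 4))*(4685 + 1891) = (1401 - 131/2)*6576 = (2671/2)*6576 = 8782248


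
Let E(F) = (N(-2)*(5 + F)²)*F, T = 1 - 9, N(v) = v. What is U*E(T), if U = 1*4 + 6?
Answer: 1440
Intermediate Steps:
T = -8
E(F) = -2*F*(5 + F)² (E(F) = (-2*(5 + F)²)*F = -2*F*(5 + F)²)
U = 10 (U = 4 + 6 = 10)
U*E(T) = 10*(-2*(-8)*(5 - 8)²) = 10*(-2*(-8)*(-3)²) = 10*(-2*(-8)*9) = 10*144 = 1440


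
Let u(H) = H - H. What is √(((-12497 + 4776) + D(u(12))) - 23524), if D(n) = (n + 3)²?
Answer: 2*I*√7809 ≈ 176.74*I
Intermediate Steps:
u(H) = 0
D(n) = (3 + n)²
√(((-12497 + 4776) + D(u(12))) - 23524) = √(((-12497 + 4776) + (3 + 0)²) - 23524) = √((-7721 + 3²) - 23524) = √((-7721 + 9) - 23524) = √(-7712 - 23524) = √(-31236) = 2*I*√7809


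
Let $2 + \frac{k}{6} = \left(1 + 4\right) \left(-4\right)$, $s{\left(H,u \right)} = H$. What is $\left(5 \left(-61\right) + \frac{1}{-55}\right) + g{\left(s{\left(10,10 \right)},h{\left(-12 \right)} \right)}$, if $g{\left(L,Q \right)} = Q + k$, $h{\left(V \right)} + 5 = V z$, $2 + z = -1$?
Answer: $- \frac{22331}{55} \approx -406.02$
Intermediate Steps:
$z = -3$ ($z = -2 - 1 = -3$)
$k = -132$ ($k = -12 + 6 \left(1 + 4\right) \left(-4\right) = -12 + 6 \cdot 5 \left(-4\right) = -12 + 6 \left(-20\right) = -12 - 120 = -132$)
$h{\left(V \right)} = -5 - 3 V$ ($h{\left(V \right)} = -5 + V \left(-3\right) = -5 - 3 V$)
$g{\left(L,Q \right)} = -132 + Q$ ($g{\left(L,Q \right)} = Q - 132 = -132 + Q$)
$\left(5 \left(-61\right) + \frac{1}{-55}\right) + g{\left(s{\left(10,10 \right)},h{\left(-12 \right)} \right)} = \left(5 \left(-61\right) + \frac{1}{-55}\right) - 101 = \left(-305 - \frac{1}{55}\right) + \left(-132 + \left(-5 + 36\right)\right) = - \frac{16776}{55} + \left(-132 + 31\right) = - \frac{16776}{55} - 101 = - \frac{22331}{55}$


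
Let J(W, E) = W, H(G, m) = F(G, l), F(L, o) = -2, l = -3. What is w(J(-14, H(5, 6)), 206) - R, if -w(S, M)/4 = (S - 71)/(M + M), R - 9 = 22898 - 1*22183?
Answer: -74487/103 ≈ -723.17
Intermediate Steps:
H(G, m) = -2
R = 724 (R = 9 + (22898 - 1*22183) = 9 + (22898 - 22183) = 9 + 715 = 724)
w(S, M) = -2*(-71 + S)/M (w(S, M) = -4*(S - 71)/(M + M) = -4*(-71 + S)/(2*M) = -4*(-71 + S)*1/(2*M) = -2*(-71 + S)/M)
w(J(-14, H(5, 6)), 206) - R = 2*(71 - 1*(-14))/206 - 1*724 = 2*(1/206)*(71 + 14) - 724 = 2*(1/206)*85 - 724 = 85/103 - 724 = -74487/103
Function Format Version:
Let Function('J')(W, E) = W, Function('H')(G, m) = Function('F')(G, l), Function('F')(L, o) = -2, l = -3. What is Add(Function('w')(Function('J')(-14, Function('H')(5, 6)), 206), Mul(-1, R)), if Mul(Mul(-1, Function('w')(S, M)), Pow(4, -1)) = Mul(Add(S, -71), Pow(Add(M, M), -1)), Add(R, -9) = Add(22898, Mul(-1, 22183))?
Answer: Rational(-74487, 103) ≈ -723.17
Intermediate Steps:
Function('H')(G, m) = -2
R = 724 (R = Add(9, Add(22898, Mul(-1, 22183))) = Add(9, Add(22898, -22183)) = Add(9, 715) = 724)
Function('w')(S, M) = Mul(-2, Pow(M, -1), Add(-71, S)) (Function('w')(S, M) = Mul(-4, Mul(Add(S, -71), Pow(Add(M, M), -1))) = Mul(-4, Mul(Add(-71, S), Pow(Mul(2, M), -1))) = Mul(-4, Mul(Add(-71, S), Mul(Rational(1, 2), Pow(M, -1)))) = Mul(-4, Mul(Rational(1, 2), Pow(M, -1), Add(-71, S))) = Mul(-2, Pow(M, -1), Add(-71, S)))
Add(Function('w')(Function('J')(-14, Function('H')(5, 6)), 206), Mul(-1, R)) = Add(Mul(2, Pow(206, -1), Add(71, Mul(-1, -14))), Mul(-1, 724)) = Add(Mul(2, Rational(1, 206), Add(71, 14)), -724) = Add(Mul(2, Rational(1, 206), 85), -724) = Add(Rational(85, 103), -724) = Rational(-74487, 103)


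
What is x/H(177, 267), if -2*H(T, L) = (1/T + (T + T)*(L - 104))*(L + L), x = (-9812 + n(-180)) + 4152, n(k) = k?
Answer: 68912/181795939 ≈ 0.00037906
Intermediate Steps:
x = -5840 (x = (-9812 - 180) + 4152 = -9992 + 4152 = -5840)
H(T, L) = -L*(1/T + 2*T*(-104 + L)) (H(T, L) = -(1/T + (T + T)*(L - 104))*(L + L)/2 = -(1/T + (2*T)*(-104 + L))*2*L/2 = -(1/T + 2*T*(-104 + L))*2*L/2 = -L*(1/T + 2*T*(-104 + L)))
x/H(177, 267) = -5840*(-59/(89*(1 + 2*177**2*(-104 + 267)))) = -5840*(-59/(89*(1 + 2*31329*163))) = -5840*(-59/(89*(1 + 10213254))) = -5840/((-1*267*1/177*10213255)) = -5840/(-908979695/59) = -5840*(-59/908979695) = 68912/181795939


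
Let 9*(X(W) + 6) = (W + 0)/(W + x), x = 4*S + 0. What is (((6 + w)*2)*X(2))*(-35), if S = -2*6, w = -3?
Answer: 87010/69 ≈ 1261.0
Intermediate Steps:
S = -12
x = -48 (x = 4*(-12) + 0 = -48 + 0 = -48)
X(W) = -6 + W/(9*(-48 + W)) (X(W) = -6 + ((W + 0)/(W - 48))/9 = -6 + (W/(-48 + W))/9 = -6 + W/(9*(-48 + W)))
(((6 + w)*2)*X(2))*(-35) = (((6 - 3)*2)*((2592 - 53*2)/(9*(-48 + 2))))*(-35) = ((3*2)*((⅑)*(2592 - 106)/(-46)))*(-35) = (6*((⅑)*(-1/46)*2486))*(-35) = (6*(-1243/207))*(-35) = -2486/69*(-35) = 87010/69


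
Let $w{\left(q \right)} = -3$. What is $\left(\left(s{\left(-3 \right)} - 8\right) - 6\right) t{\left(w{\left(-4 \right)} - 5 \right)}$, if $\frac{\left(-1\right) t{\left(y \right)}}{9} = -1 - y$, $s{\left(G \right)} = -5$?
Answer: $1197$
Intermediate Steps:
$t{\left(y \right)} = 9 + 9 y$ ($t{\left(y \right)} = - 9 \left(-1 - y\right) = 9 + 9 y$)
$\left(\left(s{\left(-3 \right)} - 8\right) - 6\right) t{\left(w{\left(-4 \right)} - 5 \right)} = \left(\left(-5 - 8\right) - 6\right) \left(9 + 9 \left(-3 - 5\right)\right) = \left(-13 - 6\right) \left(9 + 9 \left(-3 - 5\right)\right) = - 19 \left(9 + 9 \left(-8\right)\right) = - 19 \left(9 - 72\right) = \left(-19\right) \left(-63\right) = 1197$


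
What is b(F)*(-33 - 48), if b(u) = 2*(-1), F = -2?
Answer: 162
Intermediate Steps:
b(u) = -2
b(F)*(-33 - 48) = -2*(-33 - 48) = -2*(-81) = 162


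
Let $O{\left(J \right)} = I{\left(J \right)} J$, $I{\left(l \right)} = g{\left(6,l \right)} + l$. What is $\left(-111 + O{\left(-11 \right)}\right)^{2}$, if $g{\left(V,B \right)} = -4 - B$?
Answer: $4489$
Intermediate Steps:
$I{\left(l \right)} = -4$ ($I{\left(l \right)} = \left(-4 - l\right) + l = -4$)
$O{\left(J \right)} = - 4 J$
$\left(-111 + O{\left(-11 \right)}\right)^{2} = \left(-111 - -44\right)^{2} = \left(-111 + 44\right)^{2} = \left(-67\right)^{2} = 4489$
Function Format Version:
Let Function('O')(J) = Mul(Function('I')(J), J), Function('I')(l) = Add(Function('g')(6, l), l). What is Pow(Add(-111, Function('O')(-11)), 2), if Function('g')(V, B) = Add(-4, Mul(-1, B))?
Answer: 4489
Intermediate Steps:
Function('I')(l) = -4 (Function('I')(l) = Add(Add(-4, Mul(-1, l)), l) = -4)
Function('O')(J) = Mul(-4, J)
Pow(Add(-111, Function('O')(-11)), 2) = Pow(Add(-111, Mul(-4, -11)), 2) = Pow(Add(-111, 44), 2) = Pow(-67, 2) = 4489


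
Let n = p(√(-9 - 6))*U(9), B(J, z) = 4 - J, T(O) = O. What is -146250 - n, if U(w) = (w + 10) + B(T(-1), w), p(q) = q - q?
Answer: -146250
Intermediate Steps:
p(q) = 0
U(w) = 15 + w (U(w) = (w + 10) + (4 - 1*(-1)) = (10 + w) + (4 + 1) = (10 + w) + 5 = 15 + w)
n = 0 (n = 0*(15 + 9) = 0*24 = 0)
-146250 - n = -146250 - 1*0 = -146250 + 0 = -146250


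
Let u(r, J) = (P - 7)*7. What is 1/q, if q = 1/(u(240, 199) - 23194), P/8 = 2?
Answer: -23131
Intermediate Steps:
P = 16 (P = 8*2 = 16)
u(r, J) = 63 (u(r, J) = (16 - 7)*7 = 9*7 = 63)
q = -1/23131 (q = 1/(63 - 23194) = 1/(-23131) = -1/23131 ≈ -4.3232e-5)
1/q = 1/(-1/23131) = -23131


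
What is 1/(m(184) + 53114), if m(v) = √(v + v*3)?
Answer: 26557/1410548130 - √46/705274065 ≈ 1.8818e-5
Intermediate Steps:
m(v) = 2*√v (m(v) = √(v + 3*v) = √(4*v) = 2*√v)
1/(m(184) + 53114) = 1/(2*√184 + 53114) = 1/(2*(2*√46) + 53114) = 1/(4*√46 + 53114) = 1/(53114 + 4*√46)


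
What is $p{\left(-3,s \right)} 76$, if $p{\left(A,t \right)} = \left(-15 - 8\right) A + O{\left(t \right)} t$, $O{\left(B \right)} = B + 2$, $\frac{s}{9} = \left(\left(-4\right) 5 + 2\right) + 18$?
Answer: $5244$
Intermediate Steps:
$s = 0$ ($s = 9 \left(\left(\left(-4\right) 5 + 2\right) + 18\right) = 9 \left(\left(-20 + 2\right) + 18\right) = 9 \left(-18 + 18\right) = 9 \cdot 0 = 0$)
$O{\left(B \right)} = 2 + B$
$p{\left(A,t \right)} = - 23 A + t \left(2 + t\right)$ ($p{\left(A,t \right)} = \left(-15 - 8\right) A + \left(2 + t\right) t = \left(-15 - 8\right) A + t \left(2 + t\right) = - 23 A + t \left(2 + t\right)$)
$p{\left(-3,s \right)} 76 = \left(\left(-23\right) \left(-3\right) + 0 \left(2 + 0\right)\right) 76 = \left(69 + 0 \cdot 2\right) 76 = \left(69 + 0\right) 76 = 69 \cdot 76 = 5244$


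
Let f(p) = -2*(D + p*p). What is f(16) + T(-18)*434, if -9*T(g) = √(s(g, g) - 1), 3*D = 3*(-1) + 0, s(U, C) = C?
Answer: -510 - 434*I*√19/9 ≈ -510.0 - 210.2*I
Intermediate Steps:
D = -1 (D = (3*(-1) + 0)/3 = (-3 + 0)/3 = (⅓)*(-3) = -1)
T(g) = -√(-1 + g)/9 (T(g) = -√(g - 1)/9 = -√(-1 + g)/9)
f(p) = 2 - 2*p² (f(p) = -2*(-1 + p*p) = -2*(-1 + p²) = 2 - 2*p²)
f(16) + T(-18)*434 = (2 - 2*16²) - √(-1 - 18)/9*434 = (2 - 2*256) - I*√19/9*434 = (2 - 512) - I*√19/9*434 = -510 - I*√19/9*434 = -510 - 434*I*√19/9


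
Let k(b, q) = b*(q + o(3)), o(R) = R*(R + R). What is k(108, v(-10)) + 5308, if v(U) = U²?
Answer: 18052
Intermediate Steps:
o(R) = 2*R² (o(R) = R*(2*R) = 2*R²)
k(b, q) = b*(18 + q) (k(b, q) = b*(q + 2*3²) = b*(q + 2*9) = b*(q + 18) = b*(18 + q))
k(108, v(-10)) + 5308 = 108*(18 + (-10)²) + 5308 = 108*(18 + 100) + 5308 = 108*118 + 5308 = 12744 + 5308 = 18052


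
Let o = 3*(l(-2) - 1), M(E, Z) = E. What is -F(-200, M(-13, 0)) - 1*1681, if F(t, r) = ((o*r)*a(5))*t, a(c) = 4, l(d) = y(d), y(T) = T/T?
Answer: -1681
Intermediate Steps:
y(T) = 1
l(d) = 1
o = 0 (o = 3*(1 - 1) = 3*0 = 0)
F(t, r) = 0 (F(t, r) = ((0*r)*4)*t = (0*4)*t = 0*t = 0)
-F(-200, M(-13, 0)) - 1*1681 = -1*0 - 1*1681 = 0 - 1681 = -1681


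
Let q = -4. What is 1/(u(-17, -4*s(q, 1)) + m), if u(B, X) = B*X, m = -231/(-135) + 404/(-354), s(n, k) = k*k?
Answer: 2655/182053 ≈ 0.014584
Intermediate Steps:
s(n, k) = k**2
m = 1513/2655 (m = -231*(-1/135) + 404*(-1/354) = 77/45 - 202/177 = 1513/2655 ≈ 0.56987)
1/(u(-17, -4*s(q, 1)) + m) = 1/(-(-68)*1**2 + 1513/2655) = 1/(-(-68) + 1513/2655) = 1/(-17*(-4) + 1513/2655) = 1/(68 + 1513/2655) = 1/(182053/2655) = 2655/182053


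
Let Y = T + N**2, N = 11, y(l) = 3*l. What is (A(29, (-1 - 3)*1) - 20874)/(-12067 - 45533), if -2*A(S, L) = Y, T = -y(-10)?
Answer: 41899/115200 ≈ 0.36371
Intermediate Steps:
T = 30 (T = -3*(-10) = -1*(-30) = 30)
Y = 151 (Y = 30 + 11**2 = 30 + 121 = 151)
A(S, L) = -151/2 (A(S, L) = -1/2*151 = -151/2)
(A(29, (-1 - 3)*1) - 20874)/(-12067 - 45533) = (-151/2 - 20874)/(-12067 - 45533) = -41899/2/(-57600) = -41899/2*(-1/57600) = 41899/115200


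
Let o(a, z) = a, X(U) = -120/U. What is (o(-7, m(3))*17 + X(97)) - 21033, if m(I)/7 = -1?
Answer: -2051864/97 ≈ -21153.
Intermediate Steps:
m(I) = -7 (m(I) = 7*(-1) = -7)
(o(-7, m(3))*17 + X(97)) - 21033 = (-7*17 - 120/97) - 21033 = (-119 - 120*1/97) - 21033 = (-119 - 120/97) - 21033 = -11663/97 - 21033 = -2051864/97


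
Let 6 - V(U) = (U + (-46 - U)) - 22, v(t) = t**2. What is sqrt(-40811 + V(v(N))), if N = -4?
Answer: I*sqrt(40737) ≈ 201.83*I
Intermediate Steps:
V(U) = 74 (V(U) = 6 - ((U + (-46 - U)) - 22) = 6 - (-46 - 22) = 6 - 1*(-68) = 6 + 68 = 74)
sqrt(-40811 + V(v(N))) = sqrt(-40811 + 74) = sqrt(-40737) = I*sqrt(40737)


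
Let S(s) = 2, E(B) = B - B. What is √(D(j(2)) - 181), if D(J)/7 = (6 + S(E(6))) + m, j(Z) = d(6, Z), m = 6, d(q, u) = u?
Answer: I*√83 ≈ 9.1104*I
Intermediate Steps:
E(B) = 0
j(Z) = Z
D(J) = 98 (D(J) = 7*((6 + 2) + 6) = 7*(8 + 6) = 7*14 = 98)
√(D(j(2)) - 181) = √(98 - 181) = √(-83) = I*√83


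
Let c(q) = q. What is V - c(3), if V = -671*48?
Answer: -32211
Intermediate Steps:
V = -32208
V - c(3) = -32208 - 1*3 = -32208 - 3 = -32211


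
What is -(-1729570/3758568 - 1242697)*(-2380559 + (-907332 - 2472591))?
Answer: -6726461413681389653/939642 ≈ -7.1585e+12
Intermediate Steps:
-(-1729570/3758568 - 1242697)*(-2380559 + (-907332 - 2472591)) = -(-1729570*1/3758568 - 1242697)*(-2380559 - 3379923) = -(-864785/1879284 - 1242697)*(-5760482) = -(-2335381453733)*(-5760482)/1879284 = -1*6726461413681389653/939642 = -6726461413681389653/939642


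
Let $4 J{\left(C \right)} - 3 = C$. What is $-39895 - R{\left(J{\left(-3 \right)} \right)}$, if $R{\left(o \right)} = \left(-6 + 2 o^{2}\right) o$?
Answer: $-39895$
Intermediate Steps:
$J{\left(C \right)} = \frac{3}{4} + \frac{C}{4}$
$R{\left(o \right)} = o \left(-6 + 2 o^{2}\right)$
$-39895 - R{\left(J{\left(-3 \right)} \right)} = -39895 - 2 \left(\frac{3}{4} + \frac{1}{4} \left(-3\right)\right) \left(-3 + \left(\frac{3}{4} + \frac{1}{4} \left(-3\right)\right)^{2}\right) = -39895 - 2 \left(\frac{3}{4} - \frac{3}{4}\right) \left(-3 + \left(\frac{3}{4} - \frac{3}{4}\right)^{2}\right) = -39895 - 2 \cdot 0 \left(-3 + 0^{2}\right) = -39895 - 2 \cdot 0 \left(-3 + 0\right) = -39895 - 2 \cdot 0 \left(-3\right) = -39895 - 0 = -39895 + 0 = -39895$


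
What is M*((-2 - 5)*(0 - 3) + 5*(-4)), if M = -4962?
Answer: -4962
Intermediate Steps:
M*((-2 - 5)*(0 - 3) + 5*(-4)) = -4962*((-2 - 5)*(0 - 3) + 5*(-4)) = -4962*(-7*(-3) - 20) = -4962*(21 - 20) = -4962*1 = -4962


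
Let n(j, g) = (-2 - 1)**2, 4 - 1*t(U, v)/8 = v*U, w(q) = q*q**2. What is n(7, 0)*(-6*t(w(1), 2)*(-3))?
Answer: 2592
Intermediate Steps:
w(q) = q**3
t(U, v) = 32 - 8*U*v (t(U, v) = 32 - 8*v*U = 32 - 8*U*v)
n(j, g) = 9 (n(j, g) = (-3)**2 = 9)
n(7, 0)*(-6*t(w(1), 2)*(-3)) = 9*(-6*(32 - 8*1**3*2)*(-3)) = 9*(-6*(32 - 8*1*2)*(-3)) = 9*(-6*(32 - 16)*(-3)) = 9*(-6*16*(-3)) = 9*(-96*(-3)) = 9*288 = 2592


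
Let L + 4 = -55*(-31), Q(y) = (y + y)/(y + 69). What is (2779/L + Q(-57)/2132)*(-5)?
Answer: -8440955/1036152 ≈ -8.1464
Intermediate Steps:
Q(y) = 2*y/(69 + y) (Q(y) = (2*y)/(69 + y) = 2*y/(69 + y))
L = 1701 (L = -4 - 55*(-31) = -4 + 1705 = 1701)
(2779/L + Q(-57)/2132)*(-5) = (2779/1701 + (2*(-57)/(69 - 57))/2132)*(-5) = (2779*(1/1701) + (2*(-57)/12)*(1/2132))*(-5) = (397/243 + (2*(-57)*(1/12))*(1/2132))*(-5) = (397/243 - 19/2*1/2132)*(-5) = (397/243 - 19/4264)*(-5) = (1688191/1036152)*(-5) = -8440955/1036152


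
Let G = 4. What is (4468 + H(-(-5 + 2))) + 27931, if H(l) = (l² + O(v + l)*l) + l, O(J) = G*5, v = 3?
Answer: 32471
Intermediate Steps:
O(J) = 20 (O(J) = 4*5 = 20)
H(l) = l² + 21*l (H(l) = (l² + 20*l) + l = l² + 21*l)
(4468 + H(-(-5 + 2))) + 27931 = (4468 + (-(-5 + 2))*(21 - (-5 + 2))) + 27931 = (4468 + (-1*(-3))*(21 - 1*(-3))) + 27931 = (4468 + 3*(21 + 3)) + 27931 = (4468 + 3*24) + 27931 = (4468 + 72) + 27931 = 4540 + 27931 = 32471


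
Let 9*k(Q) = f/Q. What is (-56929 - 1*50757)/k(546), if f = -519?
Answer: 176389668/173 ≈ 1.0196e+6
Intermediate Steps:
k(Q) = -173/(3*Q) (k(Q) = (-519/Q)/9 = -173/(3*Q))
(-56929 - 1*50757)/k(546) = (-56929 - 1*50757)/((-173/3/546)) = (-56929 - 50757)/((-173/3*1/546)) = -107686/(-173/1638) = -107686*(-1638/173) = 176389668/173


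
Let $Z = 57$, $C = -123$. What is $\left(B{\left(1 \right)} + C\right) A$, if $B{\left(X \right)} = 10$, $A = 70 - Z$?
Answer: $-1469$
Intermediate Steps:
$A = 13$ ($A = 70 - 57 = 13$)
$\left(B{\left(1 \right)} + C\right) A = \left(10 - 123\right) 13 = \left(-113\right) 13 = -1469$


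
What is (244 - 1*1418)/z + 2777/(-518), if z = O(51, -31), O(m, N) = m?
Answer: -749759/26418 ≈ -28.381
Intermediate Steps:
z = 51
(244 - 1*1418)/z + 2777/(-518) = (244 - 1*1418)/51 + 2777/(-518) = (244 - 1418)*(1/51) + 2777*(-1/518) = -1174*1/51 - 2777/518 = -1174/51 - 2777/518 = -749759/26418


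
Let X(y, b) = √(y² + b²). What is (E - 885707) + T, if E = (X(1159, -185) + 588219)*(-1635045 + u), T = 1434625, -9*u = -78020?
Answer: -2869994342351/3 - 14637385*√1377506/9 ≈ -9.5857e+11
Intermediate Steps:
u = 78020/9 (u = -⅑*(-78020) = 78020/9 ≈ 8668.9)
X(y, b) = √(b² + y²)
E = -2869995989105/3 - 14637385*√1377506/9 (E = (√((-185)² + 1159²) + 588219)*(-1635045 + 78020/9) = (√(34225 + 1343281) + 588219)*(-14637385/9) = (√1377506 + 588219)*(-14637385/9) = (588219 + √1377506)*(-14637385/9) = -2869995989105/3 - 14637385*√1377506/9 ≈ -9.5857e+11)
(E - 885707) + T = ((-2869995989105/3 - 14637385*√1377506/9) - 885707) + 1434625 = (-2869998646226/3 - 14637385*√1377506/9) + 1434625 = -2869994342351/3 - 14637385*√1377506/9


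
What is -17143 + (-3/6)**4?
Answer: -274287/16 ≈ -17143.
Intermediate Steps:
-17143 + (-3/6)**4 = -17143 + (-3*1/6)**4 = -17143 + (-1/2)**4 = -17143 + 1/16 = -274287/16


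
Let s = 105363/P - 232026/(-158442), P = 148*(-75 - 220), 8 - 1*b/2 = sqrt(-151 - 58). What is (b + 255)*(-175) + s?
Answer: -54678781173381/1152929620 + 350*I*sqrt(209) ≈ -47426.0 + 5059.9*I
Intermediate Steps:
b = 16 - 2*I*sqrt(209) (b = 16 - 2*sqrt(-151 - 58) = 16 - 2*I*sqrt(209) ≈ 16.0 - 28.914*I)
P = -43660 (P = 148*(-295) = -43660)
s = -1093944881/1152929620 (s = 105363/(-43660) - 232026/(-158442) = 105363*(-1/43660) - 232026*(-1/158442) = -105363/43660 + 38671/26407 = -1093944881/1152929620 ≈ -0.94884)
(b + 255)*(-175) + s = ((16 - 2*I*sqrt(209)) + 255)*(-175) - 1093944881/1152929620 = (271 - 2*I*sqrt(209))*(-175) - 1093944881/1152929620 = (-47425 + 350*I*sqrt(209)) - 1093944881/1152929620 = -54678781173381/1152929620 + 350*I*sqrt(209)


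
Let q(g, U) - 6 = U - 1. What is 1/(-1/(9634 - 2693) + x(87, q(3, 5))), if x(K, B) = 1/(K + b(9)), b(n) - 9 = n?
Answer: 728805/6836 ≈ 106.61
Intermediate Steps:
q(g, U) = 5 + U (q(g, U) = 6 + (U - 1) = 6 + (-1 + U) = 5 + U)
b(n) = 9 + n
x(K, B) = 1/(18 + K) (x(K, B) = 1/(K + (9 + 9)) = 1/(K + 18) = 1/(18 + K))
1/(-1/(9634 - 2693) + x(87, q(3, 5))) = 1/(-1/(9634 - 2693) + 1/(18 + 87)) = 1/(-1/6941 + 1/105) = 1/(6836/728805) = 728805/6836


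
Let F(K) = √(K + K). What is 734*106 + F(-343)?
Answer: 77804 + 7*I*√14 ≈ 77804.0 + 26.192*I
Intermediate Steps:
F(K) = √2*√K (F(K) = √(2*K) = √2*√K)
734*106 + F(-343) = 734*106 + √2*√(-343) = 77804 + √2*(7*I*√7) = 77804 + 7*I*√14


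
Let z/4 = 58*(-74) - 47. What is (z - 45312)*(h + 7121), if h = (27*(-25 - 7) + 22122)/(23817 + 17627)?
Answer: -4624020765994/10361 ≈ -4.4629e+8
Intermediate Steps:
z = -17356 (z = 4*(58*(-74) - 47) = 4*(-4292 - 47) = 4*(-4339) = -17356)
h = 10629/20722 (h = (27*(-32) + 22122)/41444 = (-864 + 22122)*(1/41444) = 21258*(1/41444) = 10629/20722 ≈ 0.51293)
(z - 45312)*(h + 7121) = (-17356 - 45312)*(10629/20722 + 7121) = -62668*147571991/20722 = -4624020765994/10361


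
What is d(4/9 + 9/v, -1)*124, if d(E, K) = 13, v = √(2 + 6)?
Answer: 1612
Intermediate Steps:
v = 2*√2 (v = √8 = 2*√2 ≈ 2.8284)
d(4/9 + 9/v, -1)*124 = 13*124 = 1612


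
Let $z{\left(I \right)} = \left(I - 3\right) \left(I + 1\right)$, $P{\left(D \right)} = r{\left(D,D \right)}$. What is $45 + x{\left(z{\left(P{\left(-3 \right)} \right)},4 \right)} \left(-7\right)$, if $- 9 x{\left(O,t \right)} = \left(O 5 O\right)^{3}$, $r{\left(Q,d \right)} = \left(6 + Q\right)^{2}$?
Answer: $4536000000045$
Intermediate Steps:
$P{\left(D \right)} = \left(6 + D\right)^{2}$
$z{\left(I \right)} = \left(1 + I\right) \left(-3 + I\right)$ ($z{\left(I \right)} = \left(-3 + I\right) \left(1 + I\right) = \left(1 + I\right) \left(-3 + I\right)$)
$x{\left(O,t \right)} = - \frac{125 O^{6}}{9}$ ($x{\left(O,t \right)} = - \frac{\left(O 5 O\right)^{3}}{9} = - \frac{\left(5 O O\right)^{3}}{9} = - \frac{\left(5 O^{2}\right)^{3}}{9} = - \frac{125 O^{6}}{9}$)
$45 + x{\left(z{\left(P{\left(-3 \right)} \right)},4 \right)} \left(-7\right) = 45 + - \frac{125 \left(-3 + \left(\left(6 - 3\right)^{2}\right)^{2} - 2 \left(6 - 3\right)^{2}\right)^{6}}{9} \left(-7\right) = 45 + - \frac{125 \left(-3 + \left(3^{2}\right)^{2} - 2 \cdot 3^{2}\right)^{6}}{9} \left(-7\right) = 45 + - \frac{125 \left(-3 + 9^{2} - 18\right)^{6}}{9} \left(-7\right) = 45 + - \frac{125 \left(-3 + 81 - 18\right)^{6}}{9} \left(-7\right) = 45 + - \frac{125 \cdot 60^{6}}{9} \left(-7\right) = 45 + \left(- \frac{125}{9}\right) 46656000000 \left(-7\right) = 45 - -4536000000000 = 45 + 4536000000000 = 4536000000045$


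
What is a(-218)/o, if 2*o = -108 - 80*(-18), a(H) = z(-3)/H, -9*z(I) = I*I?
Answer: 1/145188 ≈ 6.8876e-6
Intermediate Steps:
z(I) = -I²/9 (z(I) = -I*I/9 = -I²/9)
a(H) = -1/H (a(H) = (-⅑*(-3)²)/H = (-⅑*9)/H = -1/H)
o = 666 (o = (-108 - 80*(-18))/2 = (-108 + 1440)/2 = (½)*1332 = 666)
a(-218)/o = -1/(-218)/666 = -1*(-1/218)*(1/666) = (1/218)*(1/666) = 1/145188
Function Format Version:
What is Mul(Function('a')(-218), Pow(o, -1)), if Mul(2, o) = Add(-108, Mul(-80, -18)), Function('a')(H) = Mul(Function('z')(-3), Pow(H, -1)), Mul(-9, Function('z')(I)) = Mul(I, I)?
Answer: Rational(1, 145188) ≈ 6.8876e-6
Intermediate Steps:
Function('z')(I) = Mul(Rational(-1, 9), Pow(I, 2)) (Function('z')(I) = Mul(Rational(-1, 9), Mul(I, I)) = Mul(Rational(-1, 9), Pow(I, 2)))
Function('a')(H) = Mul(-1, Pow(H, -1)) (Function('a')(H) = Mul(Mul(Rational(-1, 9), Pow(-3, 2)), Pow(H, -1)) = Mul(Mul(Rational(-1, 9), 9), Pow(H, -1)) = Mul(-1, Pow(H, -1)))
o = 666 (o = Mul(Rational(1, 2), Add(-108, Mul(-80, -18))) = Mul(Rational(1, 2), Add(-108, 1440)) = Mul(Rational(1, 2), 1332) = 666)
Mul(Function('a')(-218), Pow(o, -1)) = Mul(Mul(-1, Pow(-218, -1)), Pow(666, -1)) = Mul(Mul(-1, Rational(-1, 218)), Rational(1, 666)) = Mul(Rational(1, 218), Rational(1, 666)) = Rational(1, 145188)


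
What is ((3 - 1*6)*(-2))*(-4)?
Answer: -24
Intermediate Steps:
((3 - 1*6)*(-2))*(-4) = ((3 - 6)*(-2))*(-4) = -3*(-2)*(-4) = 6*(-4) = -24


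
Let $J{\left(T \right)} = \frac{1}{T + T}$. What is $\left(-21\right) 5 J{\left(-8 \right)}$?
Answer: $\frac{105}{16} \approx 6.5625$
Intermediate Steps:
$J{\left(T \right)} = \frac{1}{2 T}$
$\left(-21\right) 5 J{\left(-8 \right)} = \left(-21\right) 5 \frac{1}{2 \left(-8\right)} = - 105 \cdot \frac{1}{2} \left(- \frac{1}{8}\right) = \left(-105\right) \left(- \frac{1}{16}\right) = \frac{105}{16}$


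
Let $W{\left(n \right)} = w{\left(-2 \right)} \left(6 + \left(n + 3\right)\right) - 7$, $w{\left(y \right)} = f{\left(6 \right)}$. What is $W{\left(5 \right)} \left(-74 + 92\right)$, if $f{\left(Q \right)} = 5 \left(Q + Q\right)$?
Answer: $14994$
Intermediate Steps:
$f{\left(Q \right)} = 10 Q$ ($f{\left(Q \right)} = 5 \cdot 2 Q = 10 Q$)
$w{\left(y \right)} = 60$ ($w{\left(y \right)} = 10 \cdot 6 = 60$)
$W{\left(n \right)} = 533 + 60 n$ ($W{\left(n \right)} = 60 \left(6 + \left(n + 3\right)\right) - 7 = 60 \left(6 + \left(3 + n\right)\right) - 7 = 60 \left(9 + n\right) - 7 = \left(540 + 60 n\right) - 7 = 533 + 60 n$)
$W{\left(5 \right)} \left(-74 + 92\right) = \left(533 + 60 \cdot 5\right) \left(-74 + 92\right) = \left(533 + 300\right) 18 = 833 \cdot 18 = 14994$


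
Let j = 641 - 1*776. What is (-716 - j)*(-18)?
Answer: 10458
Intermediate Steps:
j = -135 (j = 641 - 776 = -135)
(-716 - j)*(-18) = (-716 - 1*(-135))*(-18) = (-716 + 135)*(-18) = -581*(-18) = 10458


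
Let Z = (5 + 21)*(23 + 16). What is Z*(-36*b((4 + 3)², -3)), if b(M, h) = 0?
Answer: 0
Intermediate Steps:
Z = 1014 (Z = 26*39 = 1014)
Z*(-36*b((4 + 3)², -3)) = 1014*(-36*0) = 1014*0 = 0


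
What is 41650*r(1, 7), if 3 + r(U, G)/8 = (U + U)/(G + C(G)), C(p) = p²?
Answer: -987700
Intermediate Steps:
r(U, G) = -24 + 16*U/(G + G²) (r(U, G) = -24 + 8*((U + U)/(G + G²)) = -24 + 8*((2*U)/(G + G²)) = -24 + 8*(2*U/(G + G²)) = -24 + 16*U/(G + G²))
41650*r(1, 7) = 41650*(8*(-3*7 - 3*7² + 2*1)/(7*(1 + 7))) = 41650*(8*(⅐)*(-21 - 3*49 + 2)/8) = 41650*(8*(⅐)*(⅛)*(-21 - 147 + 2)) = 41650*(8*(⅐)*(⅛)*(-166)) = 41650*(-166/7) = -987700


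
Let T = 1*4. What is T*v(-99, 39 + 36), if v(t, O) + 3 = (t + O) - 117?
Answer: -576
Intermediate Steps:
v(t, O) = -120 + O + t (v(t, O) = -3 + ((t + O) - 117) = -3 + ((O + t) - 117) = -3 + (-117 + O + t) = -120 + O + t)
T = 4
T*v(-99, 39 + 36) = 4*(-120 + (39 + 36) - 99) = 4*(-120 + 75 - 99) = 4*(-144) = -576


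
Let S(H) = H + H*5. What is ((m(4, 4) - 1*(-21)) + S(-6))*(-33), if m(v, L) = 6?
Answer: 297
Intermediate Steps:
S(H) = 6*H (S(H) = H + 5*H = 6*H)
((m(4, 4) - 1*(-21)) + S(-6))*(-33) = ((6 - 1*(-21)) + 6*(-6))*(-33) = ((6 + 21) - 36)*(-33) = (27 - 36)*(-33) = -9*(-33) = 297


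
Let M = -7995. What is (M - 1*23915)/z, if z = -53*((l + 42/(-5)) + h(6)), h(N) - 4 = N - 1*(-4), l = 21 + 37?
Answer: 79775/8427 ≈ 9.4666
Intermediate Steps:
l = 58
h(N) = 8 + N (h(N) = 4 + (N - 1*(-4)) = 4 + (N + 4) = 4 + (4 + N) = 8 + N)
z = -16854/5 (z = -53*((58 + 42/(-5)) + (8 + 6)) = -53*((58 + 42*(-⅕)) + 14) = -53*((58 - 42/5) + 14) = -53*(248/5 + 14) = -53*318/5 = -16854/5 ≈ -3370.8)
(M - 1*23915)/z = (-7995 - 1*23915)/(-16854/5) = (-7995 - 23915)*(-5/16854) = -31910*(-5/16854) = 79775/8427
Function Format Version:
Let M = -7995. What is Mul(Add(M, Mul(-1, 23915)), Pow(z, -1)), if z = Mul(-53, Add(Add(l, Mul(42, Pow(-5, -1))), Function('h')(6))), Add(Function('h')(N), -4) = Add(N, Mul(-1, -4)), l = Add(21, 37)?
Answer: Rational(79775, 8427) ≈ 9.4666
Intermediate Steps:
l = 58
Function('h')(N) = Add(8, N) (Function('h')(N) = Add(4, Add(N, Mul(-1, -4))) = Add(4, Add(N, 4)) = Add(4, Add(4, N)) = Add(8, N))
z = Rational(-16854, 5) (z = Mul(-53, Add(Add(58, Mul(42, Pow(-5, -1))), Add(8, 6))) = Mul(-53, Add(Add(58, Mul(42, Rational(-1, 5))), 14)) = Mul(-53, Add(Add(58, Rational(-42, 5)), 14)) = Mul(-53, Add(Rational(248, 5), 14)) = Mul(-53, Rational(318, 5)) = Rational(-16854, 5) ≈ -3370.8)
Mul(Add(M, Mul(-1, 23915)), Pow(z, -1)) = Mul(Add(-7995, Mul(-1, 23915)), Pow(Rational(-16854, 5), -1)) = Mul(Add(-7995, -23915), Rational(-5, 16854)) = Mul(-31910, Rational(-5, 16854)) = Rational(79775, 8427)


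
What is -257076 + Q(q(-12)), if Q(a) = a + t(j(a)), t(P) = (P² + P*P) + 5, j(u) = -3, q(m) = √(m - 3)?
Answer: -257053 + I*√15 ≈ -2.5705e+5 + 3.873*I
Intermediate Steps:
q(m) = √(-3 + m)
t(P) = 5 + 2*P² (t(P) = (P² + P²) + 5 = 2*P² + 5 = 5 + 2*P²)
Q(a) = 23 + a (Q(a) = a + (5 + 2*(-3)²) = a + (5 + 2*9) = a + (5 + 18) = a + 23 = 23 + a)
-257076 + Q(q(-12)) = -257076 + (23 + √(-3 - 12)) = -257076 + (23 + √(-15)) = -257076 + (23 + I*√15) = -257053 + I*√15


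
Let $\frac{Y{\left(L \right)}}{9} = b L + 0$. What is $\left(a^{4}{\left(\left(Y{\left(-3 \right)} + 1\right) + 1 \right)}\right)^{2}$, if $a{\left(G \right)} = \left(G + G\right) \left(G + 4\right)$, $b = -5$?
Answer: $4963150032462166384639950838156452096$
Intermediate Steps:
$Y{\left(L \right)} = - 45 L$ ($Y{\left(L \right)} = 9 \left(- 5 L + 0\right) = 9 \left(- 5 L\right) = - 45 L$)
$a{\left(G \right)} = 2 G \left(4 + G\right)$
$\left(a^{4}{\left(\left(Y{\left(-3 \right)} + 1\right) + 1 \right)}\right)^{2} = \left(\left(2 \left(\left(\left(-45\right) \left(-3\right) + 1\right) + 1\right) \left(4 + \left(\left(\left(-45\right) \left(-3\right) + 1\right) + 1\right)\right)\right)^{4}\right)^{2} = \left(\left(2 \left(\left(135 + 1\right) + 1\right) \left(4 + \left(\left(135 + 1\right) + 1\right)\right)\right)^{4}\right)^{2} = \left(\left(2 \left(136 + 1\right) \left(4 + \left(136 + 1\right)\right)\right)^{4}\right)^{2} = \left(\left(2 \cdot 137 \left(4 + 137\right)\right)^{4}\right)^{2} = \left(\left(2 \cdot 137 \cdot 141\right)^{4}\right)^{2} = \left(38634^{4}\right)^{2} = 2227812836048433936^{2} = 4963150032462166384639950838156452096$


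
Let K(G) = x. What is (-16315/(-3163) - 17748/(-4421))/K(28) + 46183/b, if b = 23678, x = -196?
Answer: 61770419062661/32448214088612 ≈ 1.9037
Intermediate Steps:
K(G) = -196
(-16315/(-3163) - 17748/(-4421))/K(28) + 46183/b = (-16315/(-3163) - 17748/(-4421))/(-196) + 46183/23678 = (-16315*(-1/3163) - 17748*(-1/4421))*(-1/196) + 46183*(1/23678) = (16315/3163 + 17748/4421)*(-1/196) + 46183/23678 = (128265539/13983623)*(-1/196) + 46183/23678 = -128265539/2740790108 + 46183/23678 = 61770419062661/32448214088612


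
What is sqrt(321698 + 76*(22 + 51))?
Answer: sqrt(327246) ≈ 572.05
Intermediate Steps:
sqrt(321698 + 76*(22 + 51)) = sqrt(321698 + 76*73) = sqrt(321698 + 5548) = sqrt(327246)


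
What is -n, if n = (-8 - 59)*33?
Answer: 2211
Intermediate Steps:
n = -2211 (n = -67*33 = -2211)
-n = -1*(-2211) = 2211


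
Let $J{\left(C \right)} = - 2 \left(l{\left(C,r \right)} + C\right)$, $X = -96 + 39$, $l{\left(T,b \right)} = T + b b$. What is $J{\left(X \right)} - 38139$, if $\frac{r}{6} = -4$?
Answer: $-39063$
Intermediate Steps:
$r = -24$ ($r = 6 \left(-4\right) = -24$)
$l{\left(T,b \right)} = T + b^{2}$
$X = -57$
$J{\left(C \right)} = -1152 - 4 C$ ($J{\left(C \right)} = - 2 \left(\left(C + \left(-24\right)^{2}\right) + C\right) = - 2 \left(\left(C + 576\right) + C\right) = - 2 \left(\left(576 + C\right) + C\right) = - 2 \left(576 + 2 C\right) = -1152 - 4 C$)
$J{\left(X \right)} - 38139 = \left(-1152 - -228\right) - 38139 = \left(-1152 + 228\right) - 38139 = -924 - 38139 = -39063$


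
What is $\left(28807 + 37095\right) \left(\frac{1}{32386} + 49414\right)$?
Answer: $\frac{52732203796555}{16193} \approx 3.2565 \cdot 10^{9}$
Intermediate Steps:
$\left(28807 + 37095\right) \left(\frac{1}{32386} + 49414\right) = 65902 \left(\frac{1}{32386} + 49414\right) = 65902 \cdot \frac{1600321805}{32386} = \frac{52732203796555}{16193}$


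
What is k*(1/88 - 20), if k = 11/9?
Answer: -1759/72 ≈ -24.431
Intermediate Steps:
k = 11/9 (k = 11*(⅑) = 11/9 ≈ 1.2222)
k*(1/88 - 20) = 11*(1/88 - 20)/9 = (11/9)*(-1759/88) = -1759/72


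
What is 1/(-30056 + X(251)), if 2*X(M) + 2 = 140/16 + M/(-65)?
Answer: -520/15628369 ≈ -3.3273e-5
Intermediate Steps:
X(M) = 27/8 - M/130 (X(M) = -1 + (140/16 + M/(-65))/2 = -1 + (140*(1/16) + M*(-1/65))/2 = -1 + (35/4 - M/65)/2 = -1 + (35/8 - M/130) = 27/8 - M/130)
1/(-30056 + X(251)) = 1/(-30056 + (27/8 - 1/130*251)) = 1/(-30056 + (27/8 - 251/130)) = 1/(-30056 + 751/520) = 1/(-15628369/520) = -520/15628369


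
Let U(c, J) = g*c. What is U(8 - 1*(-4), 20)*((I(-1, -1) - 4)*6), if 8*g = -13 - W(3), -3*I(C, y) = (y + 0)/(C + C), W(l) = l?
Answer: 600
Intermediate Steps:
I(C, y) = -y/(6*C) (I(C, y) = -(y + 0)/(3*(C + C)) = -y/(3*(2*C)) = -y*1/(2*C)/3 = -y/(6*C))
g = -2 (g = (-13 - 1*3)/8 = (-13 - 3)/8 = (1/8)*(-16) = -2)
U(c, J) = -2*c
U(8 - 1*(-4), 20)*((I(-1, -1) - 4)*6) = (-2*(8 - 1*(-4)))*((-1/6*(-1)/(-1) - 4)*6) = (-2*(8 + 4))*((-1/6*(-1)*(-1) - 4)*6) = (-2*12)*((-1/6 - 4)*6) = -(-100)*6 = -24*(-25) = 600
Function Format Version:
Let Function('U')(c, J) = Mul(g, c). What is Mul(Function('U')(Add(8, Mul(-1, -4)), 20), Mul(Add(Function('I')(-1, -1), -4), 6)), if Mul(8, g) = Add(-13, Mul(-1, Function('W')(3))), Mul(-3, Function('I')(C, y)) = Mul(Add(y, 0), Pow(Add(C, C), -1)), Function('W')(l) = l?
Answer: 600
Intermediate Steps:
Function('I')(C, y) = Mul(Rational(-1, 6), y, Pow(C, -1)) (Function('I')(C, y) = Mul(Rational(-1, 3), Mul(Add(y, 0), Pow(Add(C, C), -1))) = Mul(Rational(-1, 3), Mul(y, Pow(Mul(2, C), -1))) = Mul(Rational(-1, 3), Mul(y, Mul(Rational(1, 2), Pow(C, -1)))) = Mul(Rational(-1, 3), Mul(Rational(1, 2), y, Pow(C, -1))) = Mul(Rational(-1, 6), y, Pow(C, -1)))
g = -2 (g = Mul(Rational(1, 8), Add(-13, Mul(-1, 3))) = Mul(Rational(1, 8), Add(-13, -3)) = Mul(Rational(1, 8), -16) = -2)
Function('U')(c, J) = Mul(-2, c)
Mul(Function('U')(Add(8, Mul(-1, -4)), 20), Mul(Add(Function('I')(-1, -1), -4), 6)) = Mul(Mul(-2, Add(8, Mul(-1, -4))), Mul(Add(Mul(Rational(-1, 6), -1, Pow(-1, -1)), -4), 6)) = Mul(Mul(-2, Add(8, 4)), Mul(Add(Mul(Rational(-1, 6), -1, -1), -4), 6)) = Mul(Mul(-2, 12), Mul(Add(Rational(-1, 6), -4), 6)) = Mul(-24, Mul(Rational(-25, 6), 6)) = Mul(-24, -25) = 600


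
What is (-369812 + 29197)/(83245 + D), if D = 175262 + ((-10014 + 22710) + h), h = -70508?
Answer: -6193/3649 ≈ -1.6972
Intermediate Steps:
D = 117450 (D = 175262 + ((-10014 + 22710) - 70508) = 175262 + (12696 - 70508) = 175262 - 57812 = 117450)
(-369812 + 29197)/(83245 + D) = (-369812 + 29197)/(83245 + 117450) = -340615/200695 = -340615*1/200695 = -6193/3649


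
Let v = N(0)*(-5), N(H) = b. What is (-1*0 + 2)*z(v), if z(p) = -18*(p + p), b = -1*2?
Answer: -720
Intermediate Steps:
b = -2
N(H) = -2
v = 10 (v = -2*(-5) = 10)
z(p) = -36*p
(-1*0 + 2)*z(v) = (-1*0 + 2)*(-36*10) = (0 + 2)*(-360) = 2*(-360) = -720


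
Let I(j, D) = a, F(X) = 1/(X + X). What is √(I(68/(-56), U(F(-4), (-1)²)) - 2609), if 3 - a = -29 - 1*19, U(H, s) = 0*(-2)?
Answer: I*√2558 ≈ 50.577*I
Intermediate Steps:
F(X) = 1/(2*X)
U(H, s) = 0
a = 51 (a = 3 - (-29 - 1*19) = 3 - (-29 - 19) = 3 - 1*(-48) = 3 + 48 = 51)
I(j, D) = 51
√(I(68/(-56), U(F(-4), (-1)²)) - 2609) = √(51 - 2609) = √(-2558) = I*√2558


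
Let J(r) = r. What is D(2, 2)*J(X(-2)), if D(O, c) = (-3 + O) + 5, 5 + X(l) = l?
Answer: -28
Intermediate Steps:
X(l) = -5 + l
D(O, c) = 2 + O
D(2, 2)*J(X(-2)) = (2 + 2)*(-5 - 2) = 4*(-7) = -28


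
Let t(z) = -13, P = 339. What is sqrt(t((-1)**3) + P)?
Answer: sqrt(326) ≈ 18.055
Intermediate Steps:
sqrt(t((-1)**3) + P) = sqrt(-13 + 339) = sqrt(326)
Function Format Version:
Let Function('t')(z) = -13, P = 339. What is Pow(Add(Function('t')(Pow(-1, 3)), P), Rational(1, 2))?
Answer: Pow(326, Rational(1, 2)) ≈ 18.055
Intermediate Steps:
Pow(Add(Function('t')(Pow(-1, 3)), P), Rational(1, 2)) = Pow(Add(-13, 339), Rational(1, 2)) = Pow(326, Rational(1, 2))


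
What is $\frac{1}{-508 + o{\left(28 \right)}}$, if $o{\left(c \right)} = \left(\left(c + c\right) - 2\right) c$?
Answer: $\frac{1}{1004} \approx 0.00099602$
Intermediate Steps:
$o{\left(c \right)} = c \left(-2 + 2 c\right)$ ($o{\left(c \right)} = \left(2 c - 2\right) c = \left(-2 + 2 c\right) c = c \left(-2 + 2 c\right)$)
$\frac{1}{-508 + o{\left(28 \right)}} = \frac{1}{-508 + 2 \cdot 28 \left(-1 + 28\right)} = \frac{1}{-508 + 2 \cdot 28 \cdot 27} = \frac{1}{-508 + 1512} = \frac{1}{1004}$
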